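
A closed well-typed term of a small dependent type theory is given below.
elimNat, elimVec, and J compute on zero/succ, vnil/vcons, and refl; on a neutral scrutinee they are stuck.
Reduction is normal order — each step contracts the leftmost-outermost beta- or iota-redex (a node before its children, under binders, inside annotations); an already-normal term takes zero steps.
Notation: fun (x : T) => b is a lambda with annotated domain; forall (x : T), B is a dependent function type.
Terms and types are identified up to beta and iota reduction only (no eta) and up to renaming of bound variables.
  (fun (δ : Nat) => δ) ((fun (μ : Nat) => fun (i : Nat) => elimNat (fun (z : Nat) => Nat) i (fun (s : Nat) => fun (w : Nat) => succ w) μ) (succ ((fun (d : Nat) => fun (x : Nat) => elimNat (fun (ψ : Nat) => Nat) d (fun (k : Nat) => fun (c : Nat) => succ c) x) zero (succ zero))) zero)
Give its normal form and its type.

resulting normal form:
  succ (succ zero)
inferred type:
  Nat


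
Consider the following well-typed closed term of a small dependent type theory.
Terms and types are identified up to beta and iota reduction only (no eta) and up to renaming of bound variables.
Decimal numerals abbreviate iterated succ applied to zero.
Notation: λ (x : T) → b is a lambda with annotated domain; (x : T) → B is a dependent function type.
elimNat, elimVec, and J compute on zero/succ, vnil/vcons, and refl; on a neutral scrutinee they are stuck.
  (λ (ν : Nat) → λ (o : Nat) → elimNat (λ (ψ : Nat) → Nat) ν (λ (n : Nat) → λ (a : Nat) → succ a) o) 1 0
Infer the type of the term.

the term's type:
  Nat


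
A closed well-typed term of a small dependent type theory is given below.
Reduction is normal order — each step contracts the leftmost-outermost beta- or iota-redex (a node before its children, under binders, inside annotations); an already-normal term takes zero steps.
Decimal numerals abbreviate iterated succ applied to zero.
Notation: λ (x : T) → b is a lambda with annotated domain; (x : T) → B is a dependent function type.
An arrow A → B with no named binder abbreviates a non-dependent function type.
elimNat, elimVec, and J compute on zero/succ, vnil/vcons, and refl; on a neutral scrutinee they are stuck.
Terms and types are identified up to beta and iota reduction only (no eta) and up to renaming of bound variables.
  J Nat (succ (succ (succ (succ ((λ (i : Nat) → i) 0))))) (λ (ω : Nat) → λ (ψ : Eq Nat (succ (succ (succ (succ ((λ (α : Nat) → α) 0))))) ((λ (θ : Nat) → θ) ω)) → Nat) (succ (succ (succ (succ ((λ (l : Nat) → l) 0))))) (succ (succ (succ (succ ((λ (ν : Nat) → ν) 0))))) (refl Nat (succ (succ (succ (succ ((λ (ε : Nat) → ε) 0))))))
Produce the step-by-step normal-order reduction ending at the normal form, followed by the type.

normal-order reduction sequence:
  J Nat (succ (succ (succ (succ ((λ (i : Nat) → i) 0))))) (λ (ω : Nat) → λ (ψ : Eq Nat (succ (succ (succ (succ ((λ (α : Nat) → α) 0))))) ((λ (θ : Nat) → θ) ω)) → Nat) (succ (succ (succ (succ ((λ (l : Nat) → l) 0))))) (succ (succ (succ (succ ((λ (ν : Nat) → ν) 0))))) (refl Nat (succ (succ (succ (succ ((λ (ε : Nat) → ε) 0))))))
  ~> succ (succ (succ (succ ((λ (i : Nat) → i) 0))))
  ~> 4
inferred type:
  Nat


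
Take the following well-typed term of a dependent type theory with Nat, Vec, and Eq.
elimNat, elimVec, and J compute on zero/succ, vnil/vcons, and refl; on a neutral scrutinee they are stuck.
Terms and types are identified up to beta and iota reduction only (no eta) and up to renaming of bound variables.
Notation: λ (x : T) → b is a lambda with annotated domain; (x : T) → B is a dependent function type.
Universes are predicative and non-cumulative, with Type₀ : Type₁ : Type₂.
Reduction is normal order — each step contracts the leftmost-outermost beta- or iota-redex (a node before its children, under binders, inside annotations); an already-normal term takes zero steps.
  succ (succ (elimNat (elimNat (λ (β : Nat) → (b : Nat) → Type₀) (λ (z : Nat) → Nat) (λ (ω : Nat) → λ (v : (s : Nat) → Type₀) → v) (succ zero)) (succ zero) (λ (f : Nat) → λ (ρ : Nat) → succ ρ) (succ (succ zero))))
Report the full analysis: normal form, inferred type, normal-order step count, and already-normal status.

resulting normal form:
  succ (succ (succ (succ (succ zero))))
the term's type:
  Nat
reduction steps (normal order): 7
started in normal form: no
first redex: an elimNat iota-redex


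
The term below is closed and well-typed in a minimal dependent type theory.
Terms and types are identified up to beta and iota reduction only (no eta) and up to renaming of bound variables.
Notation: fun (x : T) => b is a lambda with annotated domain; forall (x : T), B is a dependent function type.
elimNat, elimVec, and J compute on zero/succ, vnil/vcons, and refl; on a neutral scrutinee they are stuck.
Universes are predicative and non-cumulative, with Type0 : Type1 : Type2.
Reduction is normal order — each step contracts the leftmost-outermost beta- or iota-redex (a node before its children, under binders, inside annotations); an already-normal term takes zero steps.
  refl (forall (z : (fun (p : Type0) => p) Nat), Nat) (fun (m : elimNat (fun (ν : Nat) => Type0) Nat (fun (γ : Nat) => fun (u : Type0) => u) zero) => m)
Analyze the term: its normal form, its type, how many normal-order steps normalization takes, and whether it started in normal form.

resulting normal form:
  refl (forall (z : Nat), Nat) (fun (p : Nat) => p)
the term's type:
  Eq (forall (z : Nat), Nat) (fun (p : Nat) => p) (fun (m : Nat) => m)
reduction steps (normal order): 2
started in normal form: no
first contracted redex: a beta-redex


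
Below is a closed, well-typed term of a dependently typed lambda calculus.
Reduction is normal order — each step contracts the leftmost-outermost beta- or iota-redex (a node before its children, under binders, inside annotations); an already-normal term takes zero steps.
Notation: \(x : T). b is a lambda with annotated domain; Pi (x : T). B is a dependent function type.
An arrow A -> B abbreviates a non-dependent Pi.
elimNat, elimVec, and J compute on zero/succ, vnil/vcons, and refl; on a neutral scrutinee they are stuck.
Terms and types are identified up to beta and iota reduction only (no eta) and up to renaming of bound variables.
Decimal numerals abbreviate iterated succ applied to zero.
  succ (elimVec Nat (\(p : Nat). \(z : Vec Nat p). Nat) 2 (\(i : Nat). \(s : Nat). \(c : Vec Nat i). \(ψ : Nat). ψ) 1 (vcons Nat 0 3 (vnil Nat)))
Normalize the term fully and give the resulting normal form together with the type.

normal form:
  3
type:
  Nat
observation: the first redex contracted is an elimVec iota-redex; the normal form is reached in 6 normal-order steps.


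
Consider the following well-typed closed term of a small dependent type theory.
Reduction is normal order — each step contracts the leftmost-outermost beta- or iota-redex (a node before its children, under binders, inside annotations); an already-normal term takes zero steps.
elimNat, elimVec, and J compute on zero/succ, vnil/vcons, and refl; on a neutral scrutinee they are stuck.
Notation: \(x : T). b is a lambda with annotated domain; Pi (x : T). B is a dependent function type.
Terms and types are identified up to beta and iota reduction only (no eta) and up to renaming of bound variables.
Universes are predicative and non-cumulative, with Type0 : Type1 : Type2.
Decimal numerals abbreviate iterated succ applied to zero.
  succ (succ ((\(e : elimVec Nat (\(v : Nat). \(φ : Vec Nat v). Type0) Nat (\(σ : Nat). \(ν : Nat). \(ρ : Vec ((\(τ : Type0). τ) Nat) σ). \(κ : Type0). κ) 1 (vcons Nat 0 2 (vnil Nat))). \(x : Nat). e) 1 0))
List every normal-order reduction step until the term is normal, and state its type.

reduction (normal order):
  succ (succ ((\(e : elimVec Nat (\(v : Nat). \(φ : Vec Nat v). Type0) Nat (\(σ : Nat). \(ν : Nat). \(ρ : Vec ((\(τ : Type0). τ) Nat) σ). \(κ : Type0). κ) 1 (vcons Nat 0 2 (vnil Nat))). \(x : Nat). e) 1 0))
  ~> succ (succ ((\(e : Nat). 1) 0))
  ~> 3
type:
  Nat


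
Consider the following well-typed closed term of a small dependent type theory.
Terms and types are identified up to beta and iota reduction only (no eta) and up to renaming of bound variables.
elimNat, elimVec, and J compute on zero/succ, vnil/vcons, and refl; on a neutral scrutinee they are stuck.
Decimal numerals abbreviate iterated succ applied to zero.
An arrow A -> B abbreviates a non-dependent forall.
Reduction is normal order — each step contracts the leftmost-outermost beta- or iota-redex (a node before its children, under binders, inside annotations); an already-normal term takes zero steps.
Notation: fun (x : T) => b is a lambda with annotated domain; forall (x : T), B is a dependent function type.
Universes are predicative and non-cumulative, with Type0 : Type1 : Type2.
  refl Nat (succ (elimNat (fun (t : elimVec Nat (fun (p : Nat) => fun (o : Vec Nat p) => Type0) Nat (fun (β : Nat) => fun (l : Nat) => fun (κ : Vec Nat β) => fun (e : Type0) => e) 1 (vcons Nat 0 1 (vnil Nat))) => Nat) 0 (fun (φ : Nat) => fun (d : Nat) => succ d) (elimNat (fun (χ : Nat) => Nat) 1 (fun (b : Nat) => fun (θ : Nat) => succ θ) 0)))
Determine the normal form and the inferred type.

resulting normal form:
  refl Nat 2
inferred type:
  Eq Nat 2 2


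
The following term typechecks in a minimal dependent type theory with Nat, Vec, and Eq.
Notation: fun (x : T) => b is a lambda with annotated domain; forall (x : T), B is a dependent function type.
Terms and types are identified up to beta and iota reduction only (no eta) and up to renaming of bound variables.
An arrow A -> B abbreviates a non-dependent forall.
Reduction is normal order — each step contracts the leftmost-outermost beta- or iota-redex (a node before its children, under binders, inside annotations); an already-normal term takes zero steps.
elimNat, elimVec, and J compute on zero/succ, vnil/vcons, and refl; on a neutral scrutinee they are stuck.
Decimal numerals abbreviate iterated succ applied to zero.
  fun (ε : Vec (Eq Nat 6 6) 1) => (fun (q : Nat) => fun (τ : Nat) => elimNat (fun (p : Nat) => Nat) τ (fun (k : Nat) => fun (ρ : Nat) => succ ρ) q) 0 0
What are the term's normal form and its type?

reduced normal form:
  fun (ε : Vec (Eq Nat 6 6) 1) => 0
the term's type:
  Vec (Eq Nat 6 6) 1 -> Nat
observation: contracting a beta-redex first, the term normalizes in 3 steps.


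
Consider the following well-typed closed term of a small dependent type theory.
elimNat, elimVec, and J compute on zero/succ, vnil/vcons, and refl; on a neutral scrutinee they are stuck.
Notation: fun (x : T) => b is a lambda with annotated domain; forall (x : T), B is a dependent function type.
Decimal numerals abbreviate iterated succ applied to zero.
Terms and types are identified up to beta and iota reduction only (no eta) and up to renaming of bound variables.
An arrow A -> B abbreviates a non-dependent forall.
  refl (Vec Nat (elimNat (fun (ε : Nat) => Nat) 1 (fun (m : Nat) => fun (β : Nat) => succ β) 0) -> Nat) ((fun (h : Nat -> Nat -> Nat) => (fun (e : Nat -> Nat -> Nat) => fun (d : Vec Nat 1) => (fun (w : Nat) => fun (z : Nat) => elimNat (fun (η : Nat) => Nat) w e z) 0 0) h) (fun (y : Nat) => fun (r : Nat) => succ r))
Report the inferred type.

type:
  Eq (Vec Nat 1 -> Nat) (fun (ε : Vec Nat 1) => 0) (fun (m : Vec Nat 1) => 0)


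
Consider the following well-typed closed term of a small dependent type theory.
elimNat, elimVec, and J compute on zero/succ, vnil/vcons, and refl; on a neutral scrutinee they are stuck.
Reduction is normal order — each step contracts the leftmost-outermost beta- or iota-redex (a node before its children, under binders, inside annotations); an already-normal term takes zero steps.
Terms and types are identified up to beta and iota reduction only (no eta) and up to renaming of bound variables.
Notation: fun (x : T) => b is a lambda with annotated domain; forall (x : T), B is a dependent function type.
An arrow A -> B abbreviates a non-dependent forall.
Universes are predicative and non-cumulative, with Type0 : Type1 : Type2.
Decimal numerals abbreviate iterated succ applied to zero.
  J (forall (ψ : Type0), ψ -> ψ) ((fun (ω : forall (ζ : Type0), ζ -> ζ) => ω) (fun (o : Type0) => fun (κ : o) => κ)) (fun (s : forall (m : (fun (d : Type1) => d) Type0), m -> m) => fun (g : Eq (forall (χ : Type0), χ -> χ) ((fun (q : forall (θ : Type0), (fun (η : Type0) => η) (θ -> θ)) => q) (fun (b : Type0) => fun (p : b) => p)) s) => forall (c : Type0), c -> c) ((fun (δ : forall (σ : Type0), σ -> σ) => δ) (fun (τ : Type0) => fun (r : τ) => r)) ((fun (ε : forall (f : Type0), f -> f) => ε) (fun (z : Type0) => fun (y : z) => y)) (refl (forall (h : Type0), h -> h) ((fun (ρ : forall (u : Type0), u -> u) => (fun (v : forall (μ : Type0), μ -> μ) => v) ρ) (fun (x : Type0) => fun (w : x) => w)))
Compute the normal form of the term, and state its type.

reduced normal form:
  fun (ψ : Type0) => fun (ω : ψ) => ω
the term's type:
  forall (ψ : Type0), ψ -> ψ


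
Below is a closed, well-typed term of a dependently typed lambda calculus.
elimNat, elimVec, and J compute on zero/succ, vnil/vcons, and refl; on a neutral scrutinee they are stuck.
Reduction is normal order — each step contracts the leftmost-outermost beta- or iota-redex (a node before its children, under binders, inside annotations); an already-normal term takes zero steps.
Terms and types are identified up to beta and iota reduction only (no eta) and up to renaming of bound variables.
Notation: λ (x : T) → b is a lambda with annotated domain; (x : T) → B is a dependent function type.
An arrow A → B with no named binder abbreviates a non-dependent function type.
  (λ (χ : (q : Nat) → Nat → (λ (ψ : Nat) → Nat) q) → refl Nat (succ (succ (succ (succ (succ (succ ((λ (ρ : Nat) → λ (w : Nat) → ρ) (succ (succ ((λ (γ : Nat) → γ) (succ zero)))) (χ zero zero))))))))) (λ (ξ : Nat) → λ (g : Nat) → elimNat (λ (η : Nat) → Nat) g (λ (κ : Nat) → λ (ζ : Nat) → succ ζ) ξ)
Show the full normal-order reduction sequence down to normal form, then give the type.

normal-order reduction:
  (λ (χ : (q : Nat) → Nat → (λ (ψ : Nat) → Nat) q) → refl Nat (succ (succ (succ (succ (succ (succ ((λ (ρ : Nat) → λ (w : Nat) → ρ) (succ (succ ((λ (γ : Nat) → γ) (succ zero)))) (χ zero zero))))))))) (λ (ξ : Nat) → λ (g : Nat) → elimNat (λ (η : Nat) → Nat) g (λ (κ : Nat) → λ (ζ : Nat) → succ ζ) ξ)
  ~> refl Nat (succ (succ (succ (succ (succ (succ ((λ (χ : Nat) → λ (q : Nat) → χ) (succ (succ ((λ (ψ : Nat) → ψ) (succ zero)))) ((λ (ρ : Nat) → λ (w : Nat) → elimNat (λ (γ : Nat) → Nat) w (λ (ξ : Nat) → λ (g : Nat) → succ g) ρ) zero zero))))))))
  ~> refl Nat (succ (succ (succ (succ (succ (succ ((λ (χ : Nat) → succ (succ ((λ (q : Nat) → q) (succ zero)))) ((λ (ψ : Nat) → λ (ρ : Nat) → elimNat (λ (w : Nat) → Nat) ρ (λ (γ : Nat) → λ (ξ : Nat) → succ ξ) ψ) zero zero))))))))
  ~> refl Nat (succ (succ (succ (succ (succ (succ (succ (succ ((λ (χ : Nat) → χ) (succ zero))))))))))
  ~> refl Nat (succ (succ (succ (succ (succ (succ (succ (succ (succ zero)))))))))
inferred type:
  Eq Nat (succ (succ (succ (succ (succ (succ (succ (succ (succ zero))))))))) (succ (succ (succ (succ (succ (succ (succ (succ (succ zero)))))))))


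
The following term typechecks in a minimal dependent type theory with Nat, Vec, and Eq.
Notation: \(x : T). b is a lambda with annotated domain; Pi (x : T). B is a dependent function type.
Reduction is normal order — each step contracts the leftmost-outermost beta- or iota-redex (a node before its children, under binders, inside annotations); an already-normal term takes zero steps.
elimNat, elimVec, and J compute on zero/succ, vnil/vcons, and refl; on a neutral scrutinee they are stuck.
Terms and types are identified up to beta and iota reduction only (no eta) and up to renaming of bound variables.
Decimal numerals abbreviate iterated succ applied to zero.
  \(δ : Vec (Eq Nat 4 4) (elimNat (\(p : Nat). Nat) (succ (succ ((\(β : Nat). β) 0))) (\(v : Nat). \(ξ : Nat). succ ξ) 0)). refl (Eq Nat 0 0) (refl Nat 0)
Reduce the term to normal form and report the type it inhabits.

resulting normal form:
  \(δ : Vec (Eq Nat 4 4) 2). refl (Eq Nat 0 0) (refl Nat 0)
inferred type:
  Pi (δ : Vec (Eq Nat 4 4) 2). Eq (Eq Nat 0 0) (refl Nat 0) (refl Nat 0)
observation: reduction starts at an elimNat iota-redex, and 2 normal-order steps reach the normal form.


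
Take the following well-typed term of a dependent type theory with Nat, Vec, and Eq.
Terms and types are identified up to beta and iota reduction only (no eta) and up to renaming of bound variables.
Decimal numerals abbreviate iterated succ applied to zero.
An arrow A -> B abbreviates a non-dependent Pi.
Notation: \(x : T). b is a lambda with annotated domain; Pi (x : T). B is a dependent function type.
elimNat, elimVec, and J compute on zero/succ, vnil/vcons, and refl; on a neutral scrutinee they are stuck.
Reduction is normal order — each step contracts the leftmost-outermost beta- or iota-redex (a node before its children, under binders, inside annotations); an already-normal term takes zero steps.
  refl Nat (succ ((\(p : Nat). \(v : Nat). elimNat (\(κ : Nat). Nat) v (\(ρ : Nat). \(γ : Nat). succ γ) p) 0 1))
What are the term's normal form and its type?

reduced normal form:
  refl Nat 2
type:
  Eq Nat 2 2


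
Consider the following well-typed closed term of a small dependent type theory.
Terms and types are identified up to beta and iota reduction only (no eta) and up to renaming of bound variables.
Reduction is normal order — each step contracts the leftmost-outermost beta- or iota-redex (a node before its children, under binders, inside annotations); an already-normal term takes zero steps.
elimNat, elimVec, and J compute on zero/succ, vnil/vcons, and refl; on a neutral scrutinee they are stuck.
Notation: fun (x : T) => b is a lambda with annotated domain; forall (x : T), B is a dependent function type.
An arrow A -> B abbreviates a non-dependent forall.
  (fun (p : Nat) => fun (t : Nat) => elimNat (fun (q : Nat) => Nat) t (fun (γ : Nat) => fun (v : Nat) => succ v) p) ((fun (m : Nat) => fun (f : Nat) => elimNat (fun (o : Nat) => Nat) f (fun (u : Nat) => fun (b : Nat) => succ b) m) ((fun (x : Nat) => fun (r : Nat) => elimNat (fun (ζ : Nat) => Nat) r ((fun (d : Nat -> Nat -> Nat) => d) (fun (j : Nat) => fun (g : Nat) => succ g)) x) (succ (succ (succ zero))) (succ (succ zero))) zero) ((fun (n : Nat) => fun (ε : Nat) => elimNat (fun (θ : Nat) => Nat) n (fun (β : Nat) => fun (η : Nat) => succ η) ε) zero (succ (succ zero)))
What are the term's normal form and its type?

normal form:
  succ (succ (succ (succ (succ (succ (succ zero))))))
type:
  Nat


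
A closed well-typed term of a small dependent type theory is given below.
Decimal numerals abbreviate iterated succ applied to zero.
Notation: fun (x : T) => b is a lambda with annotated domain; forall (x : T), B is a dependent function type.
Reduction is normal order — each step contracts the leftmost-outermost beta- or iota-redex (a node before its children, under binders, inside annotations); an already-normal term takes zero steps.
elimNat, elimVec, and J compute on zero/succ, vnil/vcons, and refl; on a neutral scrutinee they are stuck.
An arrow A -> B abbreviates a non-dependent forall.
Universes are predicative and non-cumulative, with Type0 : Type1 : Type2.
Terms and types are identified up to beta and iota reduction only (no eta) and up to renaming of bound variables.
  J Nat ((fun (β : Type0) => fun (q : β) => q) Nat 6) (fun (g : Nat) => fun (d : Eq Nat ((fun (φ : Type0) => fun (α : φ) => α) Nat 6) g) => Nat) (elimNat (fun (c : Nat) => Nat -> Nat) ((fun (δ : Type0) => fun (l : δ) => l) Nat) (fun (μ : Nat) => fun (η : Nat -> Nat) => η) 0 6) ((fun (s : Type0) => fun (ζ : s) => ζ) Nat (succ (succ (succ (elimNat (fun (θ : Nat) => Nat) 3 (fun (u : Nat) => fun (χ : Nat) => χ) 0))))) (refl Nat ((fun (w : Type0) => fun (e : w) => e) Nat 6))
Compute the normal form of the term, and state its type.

reduced normal form:
  6
inferred type:
  Nat
observation: the leftmost-outermost redex is a J iota-redex, and normalization takes 4 steps.


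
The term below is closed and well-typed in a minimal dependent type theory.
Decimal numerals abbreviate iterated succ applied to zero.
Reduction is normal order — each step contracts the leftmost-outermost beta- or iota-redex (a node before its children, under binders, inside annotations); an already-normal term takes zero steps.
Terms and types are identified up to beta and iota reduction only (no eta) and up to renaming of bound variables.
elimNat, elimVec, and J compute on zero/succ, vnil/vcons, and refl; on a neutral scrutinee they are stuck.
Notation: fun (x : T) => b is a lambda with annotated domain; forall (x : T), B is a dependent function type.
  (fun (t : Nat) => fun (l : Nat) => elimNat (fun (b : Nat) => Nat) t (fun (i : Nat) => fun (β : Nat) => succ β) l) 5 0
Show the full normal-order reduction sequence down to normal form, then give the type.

reduction (normal order):
  (fun (t : Nat) => fun (l : Nat) => elimNat (fun (b : Nat) => Nat) t (fun (i : Nat) => fun (β : Nat) => succ β) l) 5 0
  ~> (fun (t : Nat) => elimNat (fun (l : Nat) => Nat) 5 (fun (b : Nat) => fun (i : Nat) => succ i) t) 0
  ~> elimNat (fun (t : Nat) => Nat) 5 (fun (l : Nat) => fun (b : Nat) => succ b) 0
  ~> 5
type:
  Nat


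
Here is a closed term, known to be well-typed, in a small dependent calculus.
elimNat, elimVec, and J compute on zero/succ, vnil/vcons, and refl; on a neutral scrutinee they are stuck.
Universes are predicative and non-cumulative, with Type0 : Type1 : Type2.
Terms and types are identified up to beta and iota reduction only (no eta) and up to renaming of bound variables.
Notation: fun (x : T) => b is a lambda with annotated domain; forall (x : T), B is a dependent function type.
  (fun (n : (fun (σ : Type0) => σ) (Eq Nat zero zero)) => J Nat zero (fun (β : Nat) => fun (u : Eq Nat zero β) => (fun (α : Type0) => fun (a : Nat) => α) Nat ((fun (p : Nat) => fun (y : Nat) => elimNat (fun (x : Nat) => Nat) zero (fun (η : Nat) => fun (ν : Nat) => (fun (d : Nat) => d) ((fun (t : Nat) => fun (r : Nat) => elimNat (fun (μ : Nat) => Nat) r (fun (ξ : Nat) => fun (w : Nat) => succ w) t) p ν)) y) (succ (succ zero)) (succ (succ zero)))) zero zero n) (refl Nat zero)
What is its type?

the term's type:
  Nat


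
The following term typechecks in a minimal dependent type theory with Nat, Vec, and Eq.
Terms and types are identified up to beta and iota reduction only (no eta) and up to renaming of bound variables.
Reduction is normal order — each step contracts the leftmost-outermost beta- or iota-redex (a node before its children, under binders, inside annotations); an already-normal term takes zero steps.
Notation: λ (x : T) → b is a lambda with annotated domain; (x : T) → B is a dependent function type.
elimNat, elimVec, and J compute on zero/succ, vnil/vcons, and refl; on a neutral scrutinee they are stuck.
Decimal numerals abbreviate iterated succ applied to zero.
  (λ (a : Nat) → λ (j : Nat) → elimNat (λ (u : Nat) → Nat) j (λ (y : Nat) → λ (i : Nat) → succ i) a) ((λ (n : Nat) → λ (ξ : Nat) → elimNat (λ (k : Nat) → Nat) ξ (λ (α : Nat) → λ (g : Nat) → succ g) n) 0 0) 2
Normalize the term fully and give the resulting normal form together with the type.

resulting normal form:
  2
inferred type:
  Nat
observation: the leftmost-outermost redex is a beta-redex, and normalization takes 6 steps.


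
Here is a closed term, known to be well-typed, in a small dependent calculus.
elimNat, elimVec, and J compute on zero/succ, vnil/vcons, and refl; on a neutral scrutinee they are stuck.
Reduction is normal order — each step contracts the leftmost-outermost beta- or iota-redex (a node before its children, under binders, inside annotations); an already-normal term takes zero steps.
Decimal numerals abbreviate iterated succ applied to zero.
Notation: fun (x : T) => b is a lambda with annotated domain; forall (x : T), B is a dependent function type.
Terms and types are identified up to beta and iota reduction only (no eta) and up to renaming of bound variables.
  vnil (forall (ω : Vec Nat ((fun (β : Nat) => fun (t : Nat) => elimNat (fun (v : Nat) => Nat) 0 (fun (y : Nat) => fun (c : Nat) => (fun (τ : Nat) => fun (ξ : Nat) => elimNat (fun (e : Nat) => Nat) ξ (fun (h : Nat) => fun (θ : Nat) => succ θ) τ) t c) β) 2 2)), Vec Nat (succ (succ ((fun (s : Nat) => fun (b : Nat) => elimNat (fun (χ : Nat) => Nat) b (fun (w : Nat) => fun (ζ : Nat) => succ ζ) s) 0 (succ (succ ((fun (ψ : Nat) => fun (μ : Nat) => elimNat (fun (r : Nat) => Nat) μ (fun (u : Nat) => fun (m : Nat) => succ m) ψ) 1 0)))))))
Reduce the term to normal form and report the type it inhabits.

resulting normal form:
  vnil (forall (ω : Vec Nat 4), Vec Nat 5)
type:
  Vec (forall (ω : Vec Nat 4), Vec Nat 5) 0
observation: normalization takes exactly 36 steps under the normal-order strategy.


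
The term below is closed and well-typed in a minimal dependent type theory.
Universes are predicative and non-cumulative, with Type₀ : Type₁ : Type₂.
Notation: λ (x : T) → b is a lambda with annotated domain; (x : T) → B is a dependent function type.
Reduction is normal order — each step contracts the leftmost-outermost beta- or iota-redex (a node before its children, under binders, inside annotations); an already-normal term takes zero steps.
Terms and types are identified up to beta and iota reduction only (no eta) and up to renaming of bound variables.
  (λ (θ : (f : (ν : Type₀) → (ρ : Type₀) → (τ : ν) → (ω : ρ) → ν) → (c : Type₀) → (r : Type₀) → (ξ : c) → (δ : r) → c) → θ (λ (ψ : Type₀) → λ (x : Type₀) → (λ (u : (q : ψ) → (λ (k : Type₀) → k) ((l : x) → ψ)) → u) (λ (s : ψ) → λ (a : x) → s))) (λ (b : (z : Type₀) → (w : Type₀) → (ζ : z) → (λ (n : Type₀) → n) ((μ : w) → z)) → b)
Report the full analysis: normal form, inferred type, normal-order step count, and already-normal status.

normal form:
  λ (θ : Type₀) → λ (f : Type₀) → λ (ν : θ) → λ (ρ : f) → ν
the term's type:
  (θ : Type₀) → (f : Type₀) → (ν : θ) → (ρ : f) → θ
reduction steps (normal order): 3
already normal: no
first redex: a beta-redex


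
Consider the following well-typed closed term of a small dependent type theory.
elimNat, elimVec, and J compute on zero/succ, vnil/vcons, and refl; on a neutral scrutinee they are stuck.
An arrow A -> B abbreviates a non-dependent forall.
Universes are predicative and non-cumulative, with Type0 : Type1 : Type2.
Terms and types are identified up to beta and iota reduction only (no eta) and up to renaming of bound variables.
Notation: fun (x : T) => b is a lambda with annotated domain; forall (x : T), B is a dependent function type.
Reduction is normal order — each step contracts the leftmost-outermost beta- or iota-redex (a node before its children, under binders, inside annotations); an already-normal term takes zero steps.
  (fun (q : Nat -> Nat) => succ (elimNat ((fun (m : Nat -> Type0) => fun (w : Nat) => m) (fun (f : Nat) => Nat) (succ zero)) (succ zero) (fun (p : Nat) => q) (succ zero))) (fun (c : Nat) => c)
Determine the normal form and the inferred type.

normal form:
  succ (succ zero)
the term's type:
  Nat
observation: 5 normal-order steps normalize the term, beginning with a beta-redex.


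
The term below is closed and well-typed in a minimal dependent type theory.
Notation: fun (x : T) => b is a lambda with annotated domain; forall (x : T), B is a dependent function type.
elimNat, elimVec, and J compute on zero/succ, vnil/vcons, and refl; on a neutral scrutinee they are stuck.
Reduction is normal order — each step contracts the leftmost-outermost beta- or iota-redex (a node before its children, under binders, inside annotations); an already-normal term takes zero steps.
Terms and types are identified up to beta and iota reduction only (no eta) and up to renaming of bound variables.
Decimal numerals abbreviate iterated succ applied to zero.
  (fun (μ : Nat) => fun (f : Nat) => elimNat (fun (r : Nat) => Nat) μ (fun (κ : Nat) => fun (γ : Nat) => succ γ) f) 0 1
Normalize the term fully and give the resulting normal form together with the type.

resulting normal form:
  1
inferred type:
  Nat
observation: the term reaches its normal form after 6 normal-order steps.


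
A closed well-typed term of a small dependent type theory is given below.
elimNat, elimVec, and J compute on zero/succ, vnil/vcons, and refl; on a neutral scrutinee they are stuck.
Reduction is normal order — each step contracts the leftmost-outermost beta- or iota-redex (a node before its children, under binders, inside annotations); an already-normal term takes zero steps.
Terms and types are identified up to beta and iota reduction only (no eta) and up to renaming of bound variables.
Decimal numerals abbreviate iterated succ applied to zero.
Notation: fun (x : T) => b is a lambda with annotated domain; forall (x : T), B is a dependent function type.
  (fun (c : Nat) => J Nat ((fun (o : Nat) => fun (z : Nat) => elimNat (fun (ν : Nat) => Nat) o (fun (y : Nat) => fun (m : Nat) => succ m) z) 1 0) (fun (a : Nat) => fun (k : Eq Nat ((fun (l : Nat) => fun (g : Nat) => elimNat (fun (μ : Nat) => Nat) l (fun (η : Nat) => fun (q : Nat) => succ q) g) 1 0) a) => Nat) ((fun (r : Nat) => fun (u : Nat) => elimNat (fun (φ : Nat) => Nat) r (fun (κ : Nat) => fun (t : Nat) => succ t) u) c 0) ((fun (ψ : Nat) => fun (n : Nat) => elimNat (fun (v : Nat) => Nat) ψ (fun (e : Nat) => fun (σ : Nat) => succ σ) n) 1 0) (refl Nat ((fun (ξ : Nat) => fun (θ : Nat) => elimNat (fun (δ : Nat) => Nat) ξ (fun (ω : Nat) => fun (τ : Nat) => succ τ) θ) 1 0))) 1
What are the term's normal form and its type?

resulting normal form:
  1
the term's type:
  Nat
observation: the leftmost-outermost redex is a beta-redex, and normalization takes 5 steps.


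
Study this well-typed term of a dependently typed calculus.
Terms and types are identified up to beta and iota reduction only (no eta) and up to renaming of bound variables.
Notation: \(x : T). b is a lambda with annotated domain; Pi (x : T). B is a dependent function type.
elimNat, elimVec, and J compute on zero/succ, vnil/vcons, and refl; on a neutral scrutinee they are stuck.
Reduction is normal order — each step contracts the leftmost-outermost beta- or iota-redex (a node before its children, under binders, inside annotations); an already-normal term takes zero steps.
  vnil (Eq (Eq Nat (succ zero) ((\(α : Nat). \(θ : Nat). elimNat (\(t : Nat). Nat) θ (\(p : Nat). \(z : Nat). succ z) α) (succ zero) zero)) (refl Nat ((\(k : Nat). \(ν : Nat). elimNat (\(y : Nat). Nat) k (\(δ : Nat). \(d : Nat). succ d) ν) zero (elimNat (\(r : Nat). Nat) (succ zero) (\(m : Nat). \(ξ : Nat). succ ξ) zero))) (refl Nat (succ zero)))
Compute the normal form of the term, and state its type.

resulting normal form:
  vnil (Eq (Eq Nat (succ zero) (succ zero)) (refl Nat (succ zero)) (refl Nat (succ zero)))
type:
  Vec (Eq (Eq Nat (succ zero) (succ zero)) (refl Nat (succ zero)) (refl Nat (succ zero))) zero


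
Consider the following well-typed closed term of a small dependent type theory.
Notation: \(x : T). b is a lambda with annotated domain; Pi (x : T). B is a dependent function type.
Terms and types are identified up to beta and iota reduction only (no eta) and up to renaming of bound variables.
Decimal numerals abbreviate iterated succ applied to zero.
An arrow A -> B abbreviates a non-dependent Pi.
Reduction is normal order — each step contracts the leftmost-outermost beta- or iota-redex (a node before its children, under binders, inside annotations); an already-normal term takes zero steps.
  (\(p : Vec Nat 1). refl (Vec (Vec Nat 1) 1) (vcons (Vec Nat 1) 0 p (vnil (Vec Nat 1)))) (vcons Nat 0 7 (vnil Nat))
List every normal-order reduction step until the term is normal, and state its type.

normal-order reduction:
  (\(p : Vec Nat 1). refl (Vec (Vec Nat 1) 1) (vcons (Vec Nat 1) 0 p (vnil (Vec Nat 1)))) (vcons Nat 0 7 (vnil Nat))
  ~> refl (Vec (Vec Nat 1) 1) (vcons (Vec Nat 1) 0 (vcons Nat 0 7 (vnil Nat)) (vnil (Vec Nat 1)))
the term's type:
  Eq (Vec (Vec Nat 1) 1) (vcons (Vec Nat 1) 0 (vcons Nat 0 7 (vnil Nat)) (vnil (Vec Nat 1))) (vcons (Vec Nat 1) 0 (vcons Nat 0 7 (vnil Nat)) (vnil (Vec Nat 1)))


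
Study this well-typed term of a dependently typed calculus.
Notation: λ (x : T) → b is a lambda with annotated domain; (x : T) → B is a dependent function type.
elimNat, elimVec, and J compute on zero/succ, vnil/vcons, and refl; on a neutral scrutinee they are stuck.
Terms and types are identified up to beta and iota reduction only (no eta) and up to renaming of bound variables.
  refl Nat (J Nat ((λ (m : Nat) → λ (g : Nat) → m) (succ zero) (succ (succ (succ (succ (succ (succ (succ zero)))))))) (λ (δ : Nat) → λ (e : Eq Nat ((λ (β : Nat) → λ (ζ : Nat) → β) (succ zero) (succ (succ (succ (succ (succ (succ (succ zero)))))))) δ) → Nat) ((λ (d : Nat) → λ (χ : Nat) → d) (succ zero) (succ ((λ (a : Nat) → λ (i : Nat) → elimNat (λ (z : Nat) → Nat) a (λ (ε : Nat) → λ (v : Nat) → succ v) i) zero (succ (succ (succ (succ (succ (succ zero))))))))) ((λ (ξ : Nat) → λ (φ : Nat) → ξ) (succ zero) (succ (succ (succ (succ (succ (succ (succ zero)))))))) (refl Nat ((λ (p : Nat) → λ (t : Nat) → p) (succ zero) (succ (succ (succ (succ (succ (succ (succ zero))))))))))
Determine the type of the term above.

type:
  Eq Nat (succ zero) (succ zero)


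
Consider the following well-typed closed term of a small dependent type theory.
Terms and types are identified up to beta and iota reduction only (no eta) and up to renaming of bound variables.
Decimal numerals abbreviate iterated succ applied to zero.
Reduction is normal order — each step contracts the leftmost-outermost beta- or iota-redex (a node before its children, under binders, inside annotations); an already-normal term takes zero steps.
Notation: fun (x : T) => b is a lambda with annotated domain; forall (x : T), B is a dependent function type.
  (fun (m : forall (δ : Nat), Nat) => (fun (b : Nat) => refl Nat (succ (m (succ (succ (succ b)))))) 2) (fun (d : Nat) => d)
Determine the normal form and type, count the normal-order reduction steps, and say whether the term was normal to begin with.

reduced normal form:
  refl Nat 6
the term's type:
  Eq Nat 6 6
normal-order step count: 3
term was already normal: no
first contracted redex: a beta-redex


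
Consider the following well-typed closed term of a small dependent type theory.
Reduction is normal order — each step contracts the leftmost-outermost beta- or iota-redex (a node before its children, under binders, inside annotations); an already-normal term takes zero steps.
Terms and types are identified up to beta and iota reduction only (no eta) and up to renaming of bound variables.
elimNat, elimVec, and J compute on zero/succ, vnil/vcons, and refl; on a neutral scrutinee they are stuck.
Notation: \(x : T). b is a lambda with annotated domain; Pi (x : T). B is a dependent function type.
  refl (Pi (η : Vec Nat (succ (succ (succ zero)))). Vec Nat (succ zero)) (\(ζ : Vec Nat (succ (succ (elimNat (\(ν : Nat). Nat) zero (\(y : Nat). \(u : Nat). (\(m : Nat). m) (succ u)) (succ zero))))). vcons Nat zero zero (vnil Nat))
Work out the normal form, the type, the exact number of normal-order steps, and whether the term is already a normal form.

resulting normal form:
  refl (Pi (η : Vec Nat (succ (succ (succ zero)))). Vec Nat (succ zero)) (\(ζ : Vec Nat (succ (succ (succ zero)))). vcons Nat zero zero (vnil Nat))
the term's type:
  Eq (Pi (η : Vec Nat (succ (succ (succ zero)))). Vec Nat (succ zero)) (\(ζ : Vec Nat (succ (succ (succ zero)))). vcons Nat zero zero (vnil Nat)) (\(ν : Vec Nat (succ (succ (succ zero)))). vcons Nat zero zero (vnil Nat))
normal-order step count: 5
started in normal form: no
first contracted redex: an elimNat iota-redex


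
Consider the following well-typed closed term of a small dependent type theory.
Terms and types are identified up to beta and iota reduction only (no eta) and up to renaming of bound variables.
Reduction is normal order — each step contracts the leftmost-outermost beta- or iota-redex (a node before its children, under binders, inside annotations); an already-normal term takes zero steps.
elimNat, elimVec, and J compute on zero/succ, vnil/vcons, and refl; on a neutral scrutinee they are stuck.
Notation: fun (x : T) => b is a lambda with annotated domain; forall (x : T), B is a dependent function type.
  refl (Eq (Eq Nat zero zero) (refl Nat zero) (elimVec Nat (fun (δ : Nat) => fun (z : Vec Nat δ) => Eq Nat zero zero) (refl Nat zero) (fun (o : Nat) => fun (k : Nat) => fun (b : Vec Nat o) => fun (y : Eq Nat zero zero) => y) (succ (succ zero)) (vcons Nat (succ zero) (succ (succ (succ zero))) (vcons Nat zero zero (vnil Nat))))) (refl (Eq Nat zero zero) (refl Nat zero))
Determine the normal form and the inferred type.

normal form:
  refl (Eq (Eq Nat zero zero) (refl Nat zero) (refl Nat zero)) (refl (Eq Nat zero zero) (refl Nat zero))
the term's type:
  Eq (Eq (Eq Nat zero zero) (refl Nat zero) (refl Nat zero)) (refl (Eq Nat zero zero) (refl Nat zero)) (refl (Eq Nat zero zero) (refl Nat zero))


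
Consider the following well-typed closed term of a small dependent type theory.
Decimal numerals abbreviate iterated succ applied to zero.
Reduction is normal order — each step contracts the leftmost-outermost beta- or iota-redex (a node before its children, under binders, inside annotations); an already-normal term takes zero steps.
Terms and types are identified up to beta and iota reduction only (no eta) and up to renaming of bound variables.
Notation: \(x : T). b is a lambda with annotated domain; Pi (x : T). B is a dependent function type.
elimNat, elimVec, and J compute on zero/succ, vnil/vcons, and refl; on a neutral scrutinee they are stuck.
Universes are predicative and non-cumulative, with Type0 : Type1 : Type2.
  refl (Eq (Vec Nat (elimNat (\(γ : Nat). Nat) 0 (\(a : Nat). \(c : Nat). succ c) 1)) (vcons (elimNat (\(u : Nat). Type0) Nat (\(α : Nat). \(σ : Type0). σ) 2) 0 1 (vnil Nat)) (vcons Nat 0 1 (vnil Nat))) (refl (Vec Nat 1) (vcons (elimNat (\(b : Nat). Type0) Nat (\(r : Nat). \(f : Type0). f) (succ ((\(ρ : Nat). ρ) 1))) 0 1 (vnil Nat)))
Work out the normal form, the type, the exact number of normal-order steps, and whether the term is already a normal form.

resulting normal form:
  refl (Eq (Vec Nat 1) (vcons Nat 0 1 (vnil Nat)) (vcons Nat 0 1 (vnil Nat))) (refl (Vec Nat 1) (vcons Nat 0 1 (vnil Nat)))
inferred type:
  Eq (Eq (Vec Nat 1) (vcons Nat 0 1 (vnil Nat)) (vcons Nat 0 1 (vnil Nat))) (refl (Vec Nat 1) (vcons Nat 0 1 (vnil Nat))) (refl (Vec Nat 1) (vcons Nat 0 1 (vnil Nat)))
normal-order step count: 19
started in normal form: no
first contracted redex: an elimNat iota-redex


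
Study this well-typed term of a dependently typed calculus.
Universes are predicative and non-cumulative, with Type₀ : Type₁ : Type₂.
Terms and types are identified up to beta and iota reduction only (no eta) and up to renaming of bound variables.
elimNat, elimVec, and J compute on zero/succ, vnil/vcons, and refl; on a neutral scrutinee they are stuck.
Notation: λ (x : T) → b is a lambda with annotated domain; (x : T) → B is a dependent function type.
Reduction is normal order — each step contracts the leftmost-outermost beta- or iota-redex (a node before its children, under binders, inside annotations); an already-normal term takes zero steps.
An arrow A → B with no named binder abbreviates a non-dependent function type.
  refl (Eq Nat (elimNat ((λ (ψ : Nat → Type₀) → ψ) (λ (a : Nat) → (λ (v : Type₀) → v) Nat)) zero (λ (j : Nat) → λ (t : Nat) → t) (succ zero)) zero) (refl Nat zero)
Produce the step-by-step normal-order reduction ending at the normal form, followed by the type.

reduction (normal order):
  refl (Eq Nat (elimNat ((λ (ψ : Nat → Type₀) → ψ) (λ (a : Nat) → (λ (v : Type₀) → v) Nat)) zero (λ (j : Nat) → λ (t : Nat) → t) (succ zero)) zero) (refl Nat zero)
  ~> refl (Eq Nat ((λ (ψ : Nat) → λ (a : Nat) → a) zero (elimNat ((λ (v : Nat → Type₀) → v) (λ (j : Nat) → (λ (t : Type₀) → t) Nat)) zero (λ (μ : Nat) → λ (b : Nat) → b) zero)) zero) (refl Nat zero)
  ~> refl (Eq Nat ((λ (ψ : Nat) → ψ) (elimNat ((λ (a : Nat → Type₀) → a) (λ (v : Nat) → (λ (j : Type₀) → j) Nat)) zero (λ (t : Nat) → λ (μ : Nat) → μ) zero)) zero) (refl Nat zero)
  ~> refl (Eq Nat (elimNat ((λ (ψ : Nat → Type₀) → ψ) (λ (a : Nat) → (λ (v : Type₀) → v) Nat)) zero (λ (j : Nat) → λ (t : Nat) → t) zero) zero) (refl Nat zero)
  ~> refl (Eq Nat zero zero) (refl Nat zero)
inferred type:
  Eq (Eq Nat zero zero) (refl Nat zero) (refl Nat zero)
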